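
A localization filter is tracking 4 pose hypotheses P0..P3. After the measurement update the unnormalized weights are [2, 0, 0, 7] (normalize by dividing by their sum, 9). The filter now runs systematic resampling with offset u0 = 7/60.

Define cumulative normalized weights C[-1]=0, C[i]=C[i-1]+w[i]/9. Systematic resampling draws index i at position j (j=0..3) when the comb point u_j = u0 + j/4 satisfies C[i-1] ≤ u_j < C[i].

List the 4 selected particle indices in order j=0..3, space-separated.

C = [2/9, 2/9, 2/9, 1]
j=0: u_0=7/60 ∈ [0, 2/9) → index 0
j=1: u_1=11/30 ∈ [2/9, 1) → index 3
j=2: u_2=37/60 ∈ [2/9, 1) → index 3
j=3: u_3=13/15 ∈ [2/9, 1) → index 3

0 3 3 3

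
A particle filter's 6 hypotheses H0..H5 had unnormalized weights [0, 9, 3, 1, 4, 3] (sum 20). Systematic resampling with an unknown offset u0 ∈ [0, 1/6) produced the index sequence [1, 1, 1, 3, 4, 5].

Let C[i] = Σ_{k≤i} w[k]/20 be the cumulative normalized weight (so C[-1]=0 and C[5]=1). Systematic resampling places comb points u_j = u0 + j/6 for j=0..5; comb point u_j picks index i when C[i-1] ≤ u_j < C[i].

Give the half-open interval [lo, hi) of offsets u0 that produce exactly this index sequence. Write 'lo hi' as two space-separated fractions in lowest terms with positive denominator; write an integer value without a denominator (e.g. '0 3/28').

C = [0, 9/20, 3/5, 13/20, 17/20, 1]
j=0 picked index 1: u0 ∈ [0, 9/20)
j=1 picked index 1: u0 ∈ [-1/6, 17/60)
j=2 picked index 1: u0 ∈ [-1/3, 7/60)
j=3 picked index 3: u0 ∈ [1/10, 3/20)
j=4 picked index 4: u0 ∈ [-1/60, 11/60)
j=5 picked index 5: u0 ∈ [1/60, 1/6)
intersection: [1/10, 7/60)

1/10 7/60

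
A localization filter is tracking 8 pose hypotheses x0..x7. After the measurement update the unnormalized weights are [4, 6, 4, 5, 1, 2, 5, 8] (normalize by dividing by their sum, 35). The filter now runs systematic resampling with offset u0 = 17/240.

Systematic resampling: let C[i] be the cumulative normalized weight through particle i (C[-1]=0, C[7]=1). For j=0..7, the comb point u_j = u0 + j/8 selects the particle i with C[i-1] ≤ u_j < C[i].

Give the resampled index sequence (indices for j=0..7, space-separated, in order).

C = [4/35, 2/7, 2/5, 19/35, 4/7, 22/35, 27/35, 1]
j=0: u_0=17/240 ∈ [0, 4/35) → index 0
j=1: u_1=47/240 ∈ [4/35, 2/7) → index 1
j=2: u_2=77/240 ∈ [2/7, 2/5) → index 2
j=3: u_3=107/240 ∈ [2/5, 19/35) → index 3
j=4: u_4=137/240 ∈ [19/35, 4/7) → index 4
j=5: u_5=167/240 ∈ [22/35, 27/35) → index 6
j=6: u_6=197/240 ∈ [27/35, 1) → index 7
j=7: u_7=227/240 ∈ [27/35, 1) → index 7

0 1 2 3 4 6 7 7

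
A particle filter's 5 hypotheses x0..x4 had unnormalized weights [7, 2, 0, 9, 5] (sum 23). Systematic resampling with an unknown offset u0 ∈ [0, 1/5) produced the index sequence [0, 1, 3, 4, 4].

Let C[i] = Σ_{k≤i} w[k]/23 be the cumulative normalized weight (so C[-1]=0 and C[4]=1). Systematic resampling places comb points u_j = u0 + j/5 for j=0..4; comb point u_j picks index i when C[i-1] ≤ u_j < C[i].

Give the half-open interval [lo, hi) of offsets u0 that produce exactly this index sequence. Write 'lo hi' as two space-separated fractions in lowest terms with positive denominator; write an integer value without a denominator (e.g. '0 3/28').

21/115 22/115

C = [7/23, 9/23, 9/23, 18/23, 1]
j=0 picked index 0: u0 ∈ [0, 7/23)
j=1 picked index 1: u0 ∈ [12/115, 22/115)
j=2 picked index 3: u0 ∈ [-1/115, 44/115)
j=3 picked index 4: u0 ∈ [21/115, 2/5)
j=4 picked index 4: u0 ∈ [-2/115, 1/5)
intersection: [21/115, 22/115)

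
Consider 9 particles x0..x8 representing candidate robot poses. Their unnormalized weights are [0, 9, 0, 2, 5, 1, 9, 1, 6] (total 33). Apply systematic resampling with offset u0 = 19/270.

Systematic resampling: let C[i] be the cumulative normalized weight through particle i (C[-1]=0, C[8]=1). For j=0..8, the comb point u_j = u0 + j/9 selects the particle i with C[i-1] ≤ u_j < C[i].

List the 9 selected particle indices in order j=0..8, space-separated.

1 1 3 4 5 6 6 8 8

C = [0, 3/11, 3/11, 1/3, 16/33, 17/33, 26/33, 9/11, 1]
j=0: u_0=19/270 ∈ [0, 3/11) → index 1
j=1: u_1=49/270 ∈ [0, 3/11) → index 1
j=2: u_2=79/270 ∈ [3/11, 1/3) → index 3
j=3: u_3=109/270 ∈ [1/3, 16/33) → index 4
j=4: u_4=139/270 ∈ [16/33, 17/33) → index 5
j=5: u_5=169/270 ∈ [17/33, 26/33) → index 6
j=6: u_6=199/270 ∈ [17/33, 26/33) → index 6
j=7: u_7=229/270 ∈ [9/11, 1) → index 8
j=8: u_8=259/270 ∈ [9/11, 1) → index 8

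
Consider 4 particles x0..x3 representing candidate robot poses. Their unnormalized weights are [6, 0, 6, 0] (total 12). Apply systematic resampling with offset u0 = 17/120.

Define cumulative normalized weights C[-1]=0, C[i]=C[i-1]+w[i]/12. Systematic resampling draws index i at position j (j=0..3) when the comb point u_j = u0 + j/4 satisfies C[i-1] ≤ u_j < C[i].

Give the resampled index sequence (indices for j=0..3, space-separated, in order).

0 0 2 2

C = [1/2, 1/2, 1, 1]
j=0: u_0=17/120 ∈ [0, 1/2) → index 0
j=1: u_1=47/120 ∈ [0, 1/2) → index 0
j=2: u_2=77/120 ∈ [1/2, 1) → index 2
j=3: u_3=107/120 ∈ [1/2, 1) → index 2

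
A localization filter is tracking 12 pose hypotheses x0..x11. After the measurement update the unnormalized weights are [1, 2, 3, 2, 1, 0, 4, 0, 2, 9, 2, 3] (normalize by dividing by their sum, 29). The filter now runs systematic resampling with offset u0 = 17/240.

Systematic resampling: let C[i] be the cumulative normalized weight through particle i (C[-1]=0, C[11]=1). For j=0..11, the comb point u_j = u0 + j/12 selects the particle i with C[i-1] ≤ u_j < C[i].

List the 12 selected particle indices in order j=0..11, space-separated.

1 2 3 6 6 8 9 9 9 9 11 11

C = [1/29, 3/29, 6/29, 8/29, 9/29, 9/29, 13/29, 13/29, 15/29, 24/29, 26/29, 1]
j=0: u_0=17/240 ∈ [1/29, 3/29) → index 1
j=1: u_1=37/240 ∈ [3/29, 6/29) → index 2
j=2: u_2=19/80 ∈ [6/29, 8/29) → index 3
j=3: u_3=77/240 ∈ [9/29, 13/29) → index 6
j=4: u_4=97/240 ∈ [9/29, 13/29) → index 6
j=5: u_5=39/80 ∈ [13/29, 15/29) → index 8
j=6: u_6=137/240 ∈ [15/29, 24/29) → index 9
j=7: u_7=157/240 ∈ [15/29, 24/29) → index 9
j=8: u_8=59/80 ∈ [15/29, 24/29) → index 9
j=9: u_9=197/240 ∈ [15/29, 24/29) → index 9
j=10: u_10=217/240 ∈ [26/29, 1) → index 11
j=11: u_11=79/80 ∈ [26/29, 1) → index 11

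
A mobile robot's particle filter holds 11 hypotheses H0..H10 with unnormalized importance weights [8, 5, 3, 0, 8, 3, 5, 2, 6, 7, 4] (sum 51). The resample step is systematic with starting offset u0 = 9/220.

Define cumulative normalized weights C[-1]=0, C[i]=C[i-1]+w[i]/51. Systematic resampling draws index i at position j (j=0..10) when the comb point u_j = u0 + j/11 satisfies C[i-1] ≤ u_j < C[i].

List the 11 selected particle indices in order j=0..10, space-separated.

C = [8/51, 13/51, 16/51, 16/51, 8/17, 9/17, 32/51, 2/3, 40/51, 47/51, 1]
j=0: u_0=9/220 ∈ [0, 8/51) → index 0
j=1: u_1=29/220 ∈ [0, 8/51) → index 0
j=2: u_2=49/220 ∈ [8/51, 13/51) → index 1
j=3: u_3=69/220 ∈ [13/51, 16/51) → index 2
j=4: u_4=89/220 ∈ [16/51, 8/17) → index 4
j=5: u_5=109/220 ∈ [8/17, 9/17) → index 5
j=6: u_6=129/220 ∈ [9/17, 32/51) → index 6
j=7: u_7=149/220 ∈ [2/3, 40/51) → index 8
j=8: u_8=169/220 ∈ [2/3, 40/51) → index 8
j=9: u_9=189/220 ∈ [40/51, 47/51) → index 9
j=10: u_10=19/20 ∈ [47/51, 1) → index 10

0 0 1 2 4 5 6 8 8 9 10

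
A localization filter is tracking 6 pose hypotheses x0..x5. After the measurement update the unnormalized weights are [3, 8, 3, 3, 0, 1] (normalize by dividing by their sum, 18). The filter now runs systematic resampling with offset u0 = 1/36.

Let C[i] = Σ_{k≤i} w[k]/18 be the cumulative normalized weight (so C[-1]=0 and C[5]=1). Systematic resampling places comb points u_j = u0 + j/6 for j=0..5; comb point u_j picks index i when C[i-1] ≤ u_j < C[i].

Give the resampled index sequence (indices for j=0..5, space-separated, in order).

0 1 1 1 2 3

C = [1/6, 11/18, 7/9, 17/18, 17/18, 1]
j=0: u_0=1/36 ∈ [0, 1/6) → index 0
j=1: u_1=7/36 ∈ [1/6, 11/18) → index 1
j=2: u_2=13/36 ∈ [1/6, 11/18) → index 1
j=3: u_3=19/36 ∈ [1/6, 11/18) → index 1
j=4: u_4=25/36 ∈ [11/18, 7/9) → index 2
j=5: u_5=31/36 ∈ [7/9, 17/18) → index 3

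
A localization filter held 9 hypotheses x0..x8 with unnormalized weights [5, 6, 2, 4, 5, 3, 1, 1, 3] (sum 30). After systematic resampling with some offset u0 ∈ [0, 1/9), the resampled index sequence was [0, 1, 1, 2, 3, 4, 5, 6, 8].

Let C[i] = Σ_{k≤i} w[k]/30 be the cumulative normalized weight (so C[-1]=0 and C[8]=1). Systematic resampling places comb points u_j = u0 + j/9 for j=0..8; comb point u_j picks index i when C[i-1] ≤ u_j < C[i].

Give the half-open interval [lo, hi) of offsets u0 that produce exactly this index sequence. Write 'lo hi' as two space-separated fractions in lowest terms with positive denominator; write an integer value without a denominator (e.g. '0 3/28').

1/15 4/45

C = [1/6, 11/30, 13/30, 17/30, 11/15, 5/6, 13/15, 9/10, 1]
j=0 picked index 0: u0 ∈ [0, 1/6)
j=1 picked index 1: u0 ∈ [1/18, 23/90)
j=2 picked index 1: u0 ∈ [-1/18, 13/90)
j=3 picked index 2: u0 ∈ [1/30, 1/10)
j=4 picked index 3: u0 ∈ [-1/90, 11/90)
j=5 picked index 4: u0 ∈ [1/90, 8/45)
j=6 picked index 5: u0 ∈ [1/15, 1/6)
j=7 picked index 6: u0 ∈ [1/18, 4/45)
j=8 picked index 8: u0 ∈ [1/90, 1/9)
intersection: [1/15, 4/45)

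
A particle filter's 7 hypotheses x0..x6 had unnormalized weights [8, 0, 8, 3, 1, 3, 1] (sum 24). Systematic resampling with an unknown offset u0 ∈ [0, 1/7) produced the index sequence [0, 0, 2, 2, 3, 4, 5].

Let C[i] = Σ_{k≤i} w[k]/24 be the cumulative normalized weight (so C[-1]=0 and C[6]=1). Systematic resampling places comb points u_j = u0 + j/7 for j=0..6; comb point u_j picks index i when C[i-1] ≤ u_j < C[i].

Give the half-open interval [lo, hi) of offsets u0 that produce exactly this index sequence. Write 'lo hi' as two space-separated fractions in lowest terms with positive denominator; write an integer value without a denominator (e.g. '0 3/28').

C = [1/3, 1/3, 2/3, 19/24, 5/6, 23/24, 1]
j=0 picked index 0: u0 ∈ [0, 1/3)
j=1 picked index 0: u0 ∈ [-1/7, 4/21)
j=2 picked index 2: u0 ∈ [1/21, 8/21)
j=3 picked index 2: u0 ∈ [-2/21, 5/21)
j=4 picked index 3: u0 ∈ [2/21, 37/168)
j=5 picked index 4: u0 ∈ [13/168, 5/42)
j=6 picked index 5: u0 ∈ [-1/42, 17/168)
intersection: [2/21, 17/168)

2/21 17/168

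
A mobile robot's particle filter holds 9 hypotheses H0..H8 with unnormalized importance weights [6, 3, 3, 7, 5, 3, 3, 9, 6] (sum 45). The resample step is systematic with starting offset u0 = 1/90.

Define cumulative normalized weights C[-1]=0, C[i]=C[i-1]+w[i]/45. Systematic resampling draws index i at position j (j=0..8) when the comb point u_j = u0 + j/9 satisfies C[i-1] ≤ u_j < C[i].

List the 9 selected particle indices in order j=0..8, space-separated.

C = [2/15, 1/5, 4/15, 19/45, 8/15, 3/5, 2/3, 13/15, 1]
j=0: u_0=1/90 ∈ [0, 2/15) → index 0
j=1: u_1=11/90 ∈ [0, 2/15) → index 0
j=2: u_2=7/30 ∈ [1/5, 4/15) → index 2
j=3: u_3=31/90 ∈ [4/15, 19/45) → index 3
j=4: u_4=41/90 ∈ [19/45, 8/15) → index 4
j=5: u_5=17/30 ∈ [8/15, 3/5) → index 5
j=6: u_6=61/90 ∈ [2/3, 13/15) → index 7
j=7: u_7=71/90 ∈ [2/3, 13/15) → index 7
j=8: u_8=9/10 ∈ [13/15, 1) → index 8

0 0 2 3 4 5 7 7 8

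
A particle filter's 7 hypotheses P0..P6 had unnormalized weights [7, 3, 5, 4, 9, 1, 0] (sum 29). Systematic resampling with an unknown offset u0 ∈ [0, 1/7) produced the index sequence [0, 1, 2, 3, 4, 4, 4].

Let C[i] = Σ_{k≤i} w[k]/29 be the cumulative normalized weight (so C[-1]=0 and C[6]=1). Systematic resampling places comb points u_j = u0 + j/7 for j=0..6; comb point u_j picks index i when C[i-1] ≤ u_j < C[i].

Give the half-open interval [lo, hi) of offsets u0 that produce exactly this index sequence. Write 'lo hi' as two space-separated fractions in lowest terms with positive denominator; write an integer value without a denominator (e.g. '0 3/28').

20/203 22/203

C = [7/29, 10/29, 15/29, 19/29, 28/29, 1, 1]
j=0 picked index 0: u0 ∈ [0, 7/29)
j=1 picked index 1: u0 ∈ [20/203, 41/203)
j=2 picked index 2: u0 ∈ [12/203, 47/203)
j=3 picked index 3: u0 ∈ [18/203, 46/203)
j=4 picked index 4: u0 ∈ [17/203, 80/203)
j=5 picked index 4: u0 ∈ [-12/203, 51/203)
j=6 picked index 4: u0 ∈ [-41/203, 22/203)
intersection: [20/203, 22/203)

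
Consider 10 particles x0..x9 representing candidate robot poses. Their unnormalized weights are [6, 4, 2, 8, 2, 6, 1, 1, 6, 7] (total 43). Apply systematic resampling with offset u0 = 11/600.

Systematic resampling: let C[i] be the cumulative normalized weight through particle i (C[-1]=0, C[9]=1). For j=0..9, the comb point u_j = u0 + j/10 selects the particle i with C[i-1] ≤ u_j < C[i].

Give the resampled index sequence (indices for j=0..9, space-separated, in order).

0 0 1 3 3 5 5 8 8 9

C = [6/43, 10/43, 12/43, 20/43, 22/43, 28/43, 29/43, 30/43, 36/43, 1]
j=0: u_0=11/600 ∈ [0, 6/43) → index 0
j=1: u_1=71/600 ∈ [0, 6/43) → index 0
j=2: u_2=131/600 ∈ [6/43, 10/43) → index 1
j=3: u_3=191/600 ∈ [12/43, 20/43) → index 3
j=4: u_4=251/600 ∈ [12/43, 20/43) → index 3
j=5: u_5=311/600 ∈ [22/43, 28/43) → index 5
j=6: u_6=371/600 ∈ [22/43, 28/43) → index 5
j=7: u_7=431/600 ∈ [30/43, 36/43) → index 8
j=8: u_8=491/600 ∈ [30/43, 36/43) → index 8
j=9: u_9=551/600 ∈ [36/43, 1) → index 9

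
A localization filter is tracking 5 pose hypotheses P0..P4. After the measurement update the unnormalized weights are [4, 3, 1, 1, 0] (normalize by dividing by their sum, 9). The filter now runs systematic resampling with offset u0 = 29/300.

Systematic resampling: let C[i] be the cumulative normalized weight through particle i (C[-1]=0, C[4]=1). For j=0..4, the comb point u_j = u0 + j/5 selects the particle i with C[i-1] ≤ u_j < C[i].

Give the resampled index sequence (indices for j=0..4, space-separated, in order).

0 0 1 1 3

C = [4/9, 7/9, 8/9, 1, 1]
j=0: u_0=29/300 ∈ [0, 4/9) → index 0
j=1: u_1=89/300 ∈ [0, 4/9) → index 0
j=2: u_2=149/300 ∈ [4/9, 7/9) → index 1
j=3: u_3=209/300 ∈ [4/9, 7/9) → index 1
j=4: u_4=269/300 ∈ [8/9, 1) → index 3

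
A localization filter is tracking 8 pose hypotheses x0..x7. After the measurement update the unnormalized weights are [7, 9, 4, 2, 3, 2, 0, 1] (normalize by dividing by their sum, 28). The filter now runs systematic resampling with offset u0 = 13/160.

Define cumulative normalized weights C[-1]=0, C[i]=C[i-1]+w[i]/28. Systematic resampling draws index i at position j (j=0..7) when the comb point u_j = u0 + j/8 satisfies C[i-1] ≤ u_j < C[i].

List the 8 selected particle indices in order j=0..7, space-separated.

C = [1/4, 4/7, 5/7, 11/14, 25/28, 27/28, 27/28, 1]
j=0: u_0=13/160 ∈ [0, 1/4) → index 0
j=1: u_1=33/160 ∈ [0, 1/4) → index 0
j=2: u_2=53/160 ∈ [1/4, 4/7) → index 1
j=3: u_3=73/160 ∈ [1/4, 4/7) → index 1
j=4: u_4=93/160 ∈ [4/7, 5/7) → index 2
j=5: u_5=113/160 ∈ [4/7, 5/7) → index 2
j=6: u_6=133/160 ∈ [11/14, 25/28) → index 4
j=7: u_7=153/160 ∈ [25/28, 27/28) → index 5

0 0 1 1 2 2 4 5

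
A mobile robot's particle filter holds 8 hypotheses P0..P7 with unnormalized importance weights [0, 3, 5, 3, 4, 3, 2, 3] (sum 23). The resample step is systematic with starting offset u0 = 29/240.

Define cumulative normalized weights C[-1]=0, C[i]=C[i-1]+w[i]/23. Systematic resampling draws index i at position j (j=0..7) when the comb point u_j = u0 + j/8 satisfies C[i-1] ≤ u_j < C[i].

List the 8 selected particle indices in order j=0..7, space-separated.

C = [0, 3/23, 8/23, 11/23, 15/23, 18/23, 20/23, 1]
j=0: u_0=29/240 ∈ [0, 3/23) → index 1
j=1: u_1=59/240 ∈ [3/23, 8/23) → index 2
j=2: u_2=89/240 ∈ [8/23, 11/23) → index 3
j=3: u_3=119/240 ∈ [11/23, 15/23) → index 4
j=4: u_4=149/240 ∈ [11/23, 15/23) → index 4
j=5: u_5=179/240 ∈ [15/23, 18/23) → index 5
j=6: u_6=209/240 ∈ [20/23, 1) → index 7
j=7: u_7=239/240 ∈ [20/23, 1) → index 7

1 2 3 4 4 5 7 7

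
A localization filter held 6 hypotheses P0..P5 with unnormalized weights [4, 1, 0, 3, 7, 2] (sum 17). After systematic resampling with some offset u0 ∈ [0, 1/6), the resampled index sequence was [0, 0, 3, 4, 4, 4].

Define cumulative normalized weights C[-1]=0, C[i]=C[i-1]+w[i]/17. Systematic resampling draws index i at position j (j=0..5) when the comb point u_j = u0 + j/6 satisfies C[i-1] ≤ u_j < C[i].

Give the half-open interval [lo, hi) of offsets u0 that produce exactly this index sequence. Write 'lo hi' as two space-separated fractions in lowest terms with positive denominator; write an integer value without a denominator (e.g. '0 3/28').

C = [4/17, 5/17, 5/17, 8/17, 15/17, 1]
j=0 picked index 0: u0 ∈ [0, 4/17)
j=1 picked index 0: u0 ∈ [-1/6, 7/102)
j=2 picked index 3: u0 ∈ [-2/51, 7/51)
j=3 picked index 4: u0 ∈ [-1/34, 13/34)
j=4 picked index 4: u0 ∈ [-10/51, 11/51)
j=5 picked index 4: u0 ∈ [-37/102, 5/102)
intersection: [0, 5/102)

0 5/102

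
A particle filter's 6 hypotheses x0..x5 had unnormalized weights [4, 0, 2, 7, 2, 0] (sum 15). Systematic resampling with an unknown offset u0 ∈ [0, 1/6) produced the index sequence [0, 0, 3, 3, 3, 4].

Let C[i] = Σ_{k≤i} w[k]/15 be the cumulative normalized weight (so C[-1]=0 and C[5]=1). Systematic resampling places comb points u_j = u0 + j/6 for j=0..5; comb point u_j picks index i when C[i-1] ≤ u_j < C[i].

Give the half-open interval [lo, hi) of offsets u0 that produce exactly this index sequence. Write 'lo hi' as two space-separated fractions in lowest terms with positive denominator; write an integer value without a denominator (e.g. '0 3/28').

1/15 1/10

C = [4/15, 4/15, 2/5, 13/15, 1, 1]
j=0 picked index 0: u0 ∈ [0, 4/15)
j=1 picked index 0: u0 ∈ [-1/6, 1/10)
j=2 picked index 3: u0 ∈ [1/15, 8/15)
j=3 picked index 3: u0 ∈ [-1/10, 11/30)
j=4 picked index 3: u0 ∈ [-4/15, 1/5)
j=5 picked index 4: u0 ∈ [1/30, 1/6)
intersection: [1/15, 1/10)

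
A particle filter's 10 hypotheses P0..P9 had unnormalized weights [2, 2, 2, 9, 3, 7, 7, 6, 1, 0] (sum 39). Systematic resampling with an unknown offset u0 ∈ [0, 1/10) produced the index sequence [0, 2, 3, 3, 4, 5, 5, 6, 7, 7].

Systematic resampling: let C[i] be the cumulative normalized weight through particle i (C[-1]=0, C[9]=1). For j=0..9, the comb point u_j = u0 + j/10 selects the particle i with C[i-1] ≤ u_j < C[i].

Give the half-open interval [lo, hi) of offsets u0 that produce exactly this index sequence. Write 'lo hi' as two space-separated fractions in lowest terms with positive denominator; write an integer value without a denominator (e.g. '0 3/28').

C = [2/39, 4/39, 2/13, 5/13, 6/13, 25/39, 32/39, 38/39, 1, 1]
j=0 picked index 0: u0 ∈ [0, 2/39)
j=1 picked index 2: u0 ∈ [1/390, 7/130)
j=2 picked index 3: u0 ∈ [-3/65, 12/65)
j=3 picked index 3: u0 ∈ [-19/130, 11/130)
j=4 picked index 4: u0 ∈ [-1/65, 4/65)
j=5 picked index 5: u0 ∈ [-1/26, 11/78)
j=6 picked index 5: u0 ∈ [-9/65, 8/195)
j=7 picked index 6: u0 ∈ [-23/390, 47/390)
j=8 picked index 7: u0 ∈ [4/195, 34/195)
j=9 picked index 7: u0 ∈ [-31/390, 29/390)
intersection: [4/195, 8/195)

4/195 8/195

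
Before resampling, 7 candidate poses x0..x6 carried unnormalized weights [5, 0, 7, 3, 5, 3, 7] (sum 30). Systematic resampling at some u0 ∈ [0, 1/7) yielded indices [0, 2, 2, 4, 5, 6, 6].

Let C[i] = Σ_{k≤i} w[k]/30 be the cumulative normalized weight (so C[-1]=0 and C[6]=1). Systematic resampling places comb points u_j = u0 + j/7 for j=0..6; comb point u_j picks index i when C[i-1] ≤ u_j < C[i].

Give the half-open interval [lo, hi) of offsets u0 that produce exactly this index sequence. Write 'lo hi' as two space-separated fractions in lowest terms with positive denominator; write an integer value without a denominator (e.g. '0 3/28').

C = [1/6, 1/6, 2/5, 1/2, 2/3, 23/30, 1]
j=0 picked index 0: u0 ∈ [0, 1/6)
j=1 picked index 2: u0 ∈ [1/42, 9/35)
j=2 picked index 2: u0 ∈ [-5/42, 4/35)
j=3 picked index 4: u0 ∈ [1/14, 5/21)
j=4 picked index 5: u0 ∈ [2/21, 41/210)
j=5 picked index 6: u0 ∈ [11/210, 2/7)
j=6 picked index 6: u0 ∈ [-19/210, 1/7)
intersection: [2/21, 4/35)

2/21 4/35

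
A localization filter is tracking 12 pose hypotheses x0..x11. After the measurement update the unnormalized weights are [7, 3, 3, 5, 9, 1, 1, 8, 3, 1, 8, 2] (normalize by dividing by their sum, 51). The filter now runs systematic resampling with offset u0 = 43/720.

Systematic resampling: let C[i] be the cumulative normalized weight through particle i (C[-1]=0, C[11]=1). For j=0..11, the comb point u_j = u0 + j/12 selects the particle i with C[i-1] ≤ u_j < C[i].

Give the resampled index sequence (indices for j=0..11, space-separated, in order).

C = [7/51, 10/51, 13/51, 6/17, 9/17, 28/51, 29/51, 37/51, 40/51, 41/51, 49/51, 1]
j=0: u_0=43/720 ∈ [0, 7/51) → index 0
j=1: u_1=103/720 ∈ [7/51, 10/51) → index 1
j=2: u_2=163/720 ∈ [10/51, 13/51) → index 2
j=3: u_3=223/720 ∈ [13/51, 6/17) → index 3
j=4: u_4=283/720 ∈ [6/17, 9/17) → index 4
j=5: u_5=343/720 ∈ [6/17, 9/17) → index 4
j=6: u_6=403/720 ∈ [28/51, 29/51) → index 6
j=7: u_7=463/720 ∈ [29/51, 37/51) → index 7
j=8: u_8=523/720 ∈ [37/51, 40/51) → index 8
j=9: u_9=583/720 ∈ [41/51, 49/51) → index 10
j=10: u_10=643/720 ∈ [41/51, 49/51) → index 10
j=11: u_11=703/720 ∈ [49/51, 1) → index 11

0 1 2 3 4 4 6 7 8 10 10 11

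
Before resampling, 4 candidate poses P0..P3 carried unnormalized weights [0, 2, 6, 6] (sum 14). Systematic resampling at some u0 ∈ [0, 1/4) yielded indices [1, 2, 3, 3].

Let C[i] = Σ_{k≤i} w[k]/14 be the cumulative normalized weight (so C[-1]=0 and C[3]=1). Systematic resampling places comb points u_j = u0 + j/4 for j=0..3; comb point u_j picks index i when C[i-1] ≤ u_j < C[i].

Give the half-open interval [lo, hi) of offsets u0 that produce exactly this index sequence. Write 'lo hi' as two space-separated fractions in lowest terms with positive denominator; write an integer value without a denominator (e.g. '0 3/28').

1/14 1/7

C = [0, 1/7, 4/7, 1]
j=0 picked index 1: u0 ∈ [0, 1/7)
j=1 picked index 2: u0 ∈ [-3/28, 9/28)
j=2 picked index 3: u0 ∈ [1/14, 1/2)
j=3 picked index 3: u0 ∈ [-5/28, 1/4)
intersection: [1/14, 1/7)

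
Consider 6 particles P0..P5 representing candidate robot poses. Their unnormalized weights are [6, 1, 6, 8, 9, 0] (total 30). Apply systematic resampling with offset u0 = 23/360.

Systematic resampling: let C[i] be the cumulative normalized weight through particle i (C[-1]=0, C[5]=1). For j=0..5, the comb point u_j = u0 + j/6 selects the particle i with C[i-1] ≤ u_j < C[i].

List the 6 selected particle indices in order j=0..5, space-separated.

0 1 2 3 4 4

C = [1/5, 7/30, 13/30, 7/10, 1, 1]
j=0: u_0=23/360 ∈ [0, 1/5) → index 0
j=1: u_1=83/360 ∈ [1/5, 7/30) → index 1
j=2: u_2=143/360 ∈ [7/30, 13/30) → index 2
j=3: u_3=203/360 ∈ [13/30, 7/10) → index 3
j=4: u_4=263/360 ∈ [7/10, 1) → index 4
j=5: u_5=323/360 ∈ [7/10, 1) → index 4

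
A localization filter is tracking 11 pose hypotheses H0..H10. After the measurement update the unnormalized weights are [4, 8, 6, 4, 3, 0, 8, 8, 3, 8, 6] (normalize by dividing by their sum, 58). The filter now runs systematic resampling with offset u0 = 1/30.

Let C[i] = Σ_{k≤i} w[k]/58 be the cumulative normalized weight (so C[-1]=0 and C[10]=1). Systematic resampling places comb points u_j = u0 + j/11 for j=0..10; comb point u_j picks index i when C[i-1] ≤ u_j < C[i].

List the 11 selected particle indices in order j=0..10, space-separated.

C = [2/29, 6/29, 9/29, 11/29, 25/58, 25/58, 33/58, 41/58, 22/29, 26/29, 1]
j=0: u_0=1/30 ∈ [0, 2/29) → index 0
j=1: u_1=41/330 ∈ [2/29, 6/29) → index 1
j=2: u_2=71/330 ∈ [6/29, 9/29) → index 2
j=3: u_3=101/330 ∈ [6/29, 9/29) → index 2
j=4: u_4=131/330 ∈ [11/29, 25/58) → index 4
j=5: u_5=161/330 ∈ [25/58, 33/58) → index 6
j=6: u_6=191/330 ∈ [33/58, 41/58) → index 7
j=7: u_7=221/330 ∈ [33/58, 41/58) → index 7
j=8: u_8=251/330 ∈ [22/29, 26/29) → index 9
j=9: u_9=281/330 ∈ [22/29, 26/29) → index 9
j=10: u_10=311/330 ∈ [26/29, 1) → index 10

0 1 2 2 4 6 7 7 9 9 10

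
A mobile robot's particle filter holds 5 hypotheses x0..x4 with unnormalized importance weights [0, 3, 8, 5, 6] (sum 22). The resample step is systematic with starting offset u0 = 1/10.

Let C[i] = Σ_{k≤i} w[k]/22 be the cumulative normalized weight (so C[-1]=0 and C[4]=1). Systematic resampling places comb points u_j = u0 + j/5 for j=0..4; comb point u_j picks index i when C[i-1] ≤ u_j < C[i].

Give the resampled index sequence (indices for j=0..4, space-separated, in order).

C = [0, 3/22, 1/2, 8/11, 1]
j=0: u_0=1/10 ∈ [0, 3/22) → index 1
j=1: u_1=3/10 ∈ [3/22, 1/2) → index 2
j=2: u_2=1/2 ∈ [1/2, 8/11) → index 3
j=3: u_3=7/10 ∈ [1/2, 8/11) → index 3
j=4: u_4=9/10 ∈ [8/11, 1) → index 4

1 2 3 3 4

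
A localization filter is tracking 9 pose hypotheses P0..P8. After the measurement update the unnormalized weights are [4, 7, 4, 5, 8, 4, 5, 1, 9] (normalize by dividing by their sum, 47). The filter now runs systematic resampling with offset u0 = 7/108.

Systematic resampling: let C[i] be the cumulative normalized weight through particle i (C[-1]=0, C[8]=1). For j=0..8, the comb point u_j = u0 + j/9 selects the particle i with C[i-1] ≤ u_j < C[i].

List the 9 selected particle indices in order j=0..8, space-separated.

0 1 2 3 4 5 6 8 8

C = [4/47, 11/47, 15/47, 20/47, 28/47, 32/47, 37/47, 38/47, 1]
j=0: u_0=7/108 ∈ [0, 4/47) → index 0
j=1: u_1=19/108 ∈ [4/47, 11/47) → index 1
j=2: u_2=31/108 ∈ [11/47, 15/47) → index 2
j=3: u_3=43/108 ∈ [15/47, 20/47) → index 3
j=4: u_4=55/108 ∈ [20/47, 28/47) → index 4
j=5: u_5=67/108 ∈ [28/47, 32/47) → index 5
j=6: u_6=79/108 ∈ [32/47, 37/47) → index 6
j=7: u_7=91/108 ∈ [38/47, 1) → index 8
j=8: u_8=103/108 ∈ [38/47, 1) → index 8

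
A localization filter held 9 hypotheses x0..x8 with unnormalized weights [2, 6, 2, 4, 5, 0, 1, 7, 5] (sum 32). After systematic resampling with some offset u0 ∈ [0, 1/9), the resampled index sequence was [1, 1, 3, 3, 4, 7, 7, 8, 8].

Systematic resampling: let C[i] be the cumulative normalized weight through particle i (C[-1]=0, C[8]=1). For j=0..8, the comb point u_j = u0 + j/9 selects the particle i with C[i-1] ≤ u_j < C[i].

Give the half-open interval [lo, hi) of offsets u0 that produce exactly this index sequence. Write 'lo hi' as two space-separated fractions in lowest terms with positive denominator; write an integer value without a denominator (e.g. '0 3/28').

C = [1/16, 1/4, 5/16, 7/16, 19/32, 19/32, 5/8, 27/32, 1]
j=0 picked index 1: u0 ∈ [1/16, 1/4)
j=1 picked index 1: u0 ∈ [-7/144, 5/36)
j=2 picked index 3: u0 ∈ [13/144, 31/144)
j=3 picked index 3: u0 ∈ [-1/48, 5/48)
j=4 picked index 4: u0 ∈ [-1/144, 43/288)
j=5 picked index 7: u0 ∈ [5/72, 83/288)
j=6 picked index 7: u0 ∈ [-1/24, 17/96)
j=7 picked index 8: u0 ∈ [19/288, 2/9)
j=8 picked index 8: u0 ∈ [-13/288, 1/9)
intersection: [13/144, 5/48)

13/144 5/48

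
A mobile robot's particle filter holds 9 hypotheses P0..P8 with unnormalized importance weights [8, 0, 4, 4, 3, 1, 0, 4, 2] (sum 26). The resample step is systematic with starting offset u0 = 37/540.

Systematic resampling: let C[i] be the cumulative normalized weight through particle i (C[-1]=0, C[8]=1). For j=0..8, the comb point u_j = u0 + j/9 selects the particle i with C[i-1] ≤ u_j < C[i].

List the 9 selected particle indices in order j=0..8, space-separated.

C = [4/13, 4/13, 6/13, 8/13, 19/26, 10/13, 10/13, 12/13, 1]
j=0: u_0=37/540 ∈ [0, 4/13) → index 0
j=1: u_1=97/540 ∈ [0, 4/13) → index 0
j=2: u_2=157/540 ∈ [0, 4/13) → index 0
j=3: u_3=217/540 ∈ [4/13, 6/13) → index 2
j=4: u_4=277/540 ∈ [6/13, 8/13) → index 3
j=5: u_5=337/540 ∈ [8/13, 19/26) → index 4
j=6: u_6=397/540 ∈ [19/26, 10/13) → index 5
j=7: u_7=457/540 ∈ [10/13, 12/13) → index 7
j=8: u_8=517/540 ∈ [12/13, 1) → index 8

0 0 0 2 3 4 5 7 8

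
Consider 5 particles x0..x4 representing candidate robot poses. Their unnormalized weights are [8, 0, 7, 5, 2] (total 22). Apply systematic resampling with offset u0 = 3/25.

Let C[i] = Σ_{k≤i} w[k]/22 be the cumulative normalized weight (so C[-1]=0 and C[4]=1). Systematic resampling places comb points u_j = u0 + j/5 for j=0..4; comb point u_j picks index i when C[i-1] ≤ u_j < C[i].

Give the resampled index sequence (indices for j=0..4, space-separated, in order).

C = [4/11, 4/11, 15/22, 10/11, 1]
j=0: u_0=3/25 ∈ [0, 4/11) → index 0
j=1: u_1=8/25 ∈ [0, 4/11) → index 0
j=2: u_2=13/25 ∈ [4/11, 15/22) → index 2
j=3: u_3=18/25 ∈ [15/22, 10/11) → index 3
j=4: u_4=23/25 ∈ [10/11, 1) → index 4

0 0 2 3 4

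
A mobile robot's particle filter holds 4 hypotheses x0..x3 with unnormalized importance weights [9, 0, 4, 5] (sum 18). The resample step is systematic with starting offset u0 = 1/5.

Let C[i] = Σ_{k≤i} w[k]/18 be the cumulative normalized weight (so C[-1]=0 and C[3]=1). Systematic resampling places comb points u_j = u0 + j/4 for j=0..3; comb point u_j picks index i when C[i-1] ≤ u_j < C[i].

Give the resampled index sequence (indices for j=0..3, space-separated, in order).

C = [1/2, 1/2, 13/18, 1]
j=0: u_0=1/5 ∈ [0, 1/2) → index 0
j=1: u_1=9/20 ∈ [0, 1/2) → index 0
j=2: u_2=7/10 ∈ [1/2, 13/18) → index 2
j=3: u_3=19/20 ∈ [13/18, 1) → index 3

0 0 2 3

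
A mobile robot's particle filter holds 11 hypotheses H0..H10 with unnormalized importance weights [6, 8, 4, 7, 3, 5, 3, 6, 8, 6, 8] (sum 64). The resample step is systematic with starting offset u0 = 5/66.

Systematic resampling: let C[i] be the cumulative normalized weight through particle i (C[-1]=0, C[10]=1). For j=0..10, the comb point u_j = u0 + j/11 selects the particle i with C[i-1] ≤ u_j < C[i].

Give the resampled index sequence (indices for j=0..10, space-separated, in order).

C = [3/32, 7/32, 9/32, 25/64, 7/16, 33/64, 9/16, 21/32, 25/32, 7/8, 1]
j=0: u_0=5/66 ∈ [0, 3/32) → index 0
j=1: u_1=1/6 ∈ [3/32, 7/32) → index 1
j=2: u_2=17/66 ∈ [7/32, 9/32) → index 2
j=3: u_3=23/66 ∈ [9/32, 25/64) → index 3
j=4: u_4=29/66 ∈ [7/16, 33/64) → index 5
j=5: u_5=35/66 ∈ [33/64, 9/16) → index 6
j=6: u_6=41/66 ∈ [9/16, 21/32) → index 7
j=7: u_7=47/66 ∈ [21/32, 25/32) → index 8
j=8: u_8=53/66 ∈ [25/32, 7/8) → index 9
j=9: u_9=59/66 ∈ [7/8, 1) → index 10
j=10: u_10=65/66 ∈ [7/8, 1) → index 10

0 1 2 3 5 6 7 8 9 10 10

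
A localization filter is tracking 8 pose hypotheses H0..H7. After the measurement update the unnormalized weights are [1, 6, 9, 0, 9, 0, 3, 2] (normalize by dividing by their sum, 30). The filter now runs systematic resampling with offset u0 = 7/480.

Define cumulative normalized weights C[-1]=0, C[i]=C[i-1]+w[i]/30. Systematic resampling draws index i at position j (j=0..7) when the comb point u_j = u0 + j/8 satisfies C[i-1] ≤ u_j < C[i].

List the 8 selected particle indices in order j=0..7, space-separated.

0 1 2 2 2 4 4 6

C = [1/30, 7/30, 8/15, 8/15, 5/6, 5/6, 14/15, 1]
j=0: u_0=7/480 ∈ [0, 1/30) → index 0
j=1: u_1=67/480 ∈ [1/30, 7/30) → index 1
j=2: u_2=127/480 ∈ [7/30, 8/15) → index 2
j=3: u_3=187/480 ∈ [7/30, 8/15) → index 2
j=4: u_4=247/480 ∈ [7/30, 8/15) → index 2
j=5: u_5=307/480 ∈ [8/15, 5/6) → index 4
j=6: u_6=367/480 ∈ [8/15, 5/6) → index 4
j=7: u_7=427/480 ∈ [5/6, 14/15) → index 6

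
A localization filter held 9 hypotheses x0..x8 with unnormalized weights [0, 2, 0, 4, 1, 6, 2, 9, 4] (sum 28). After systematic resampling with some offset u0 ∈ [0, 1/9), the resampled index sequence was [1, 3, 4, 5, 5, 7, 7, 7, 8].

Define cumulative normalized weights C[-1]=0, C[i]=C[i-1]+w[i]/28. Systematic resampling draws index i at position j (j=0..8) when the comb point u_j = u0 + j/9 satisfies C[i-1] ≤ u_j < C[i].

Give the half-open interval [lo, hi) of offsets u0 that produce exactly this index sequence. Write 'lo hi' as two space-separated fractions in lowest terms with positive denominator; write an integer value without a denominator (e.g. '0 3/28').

0 5/252

C = [0, 1/14, 1/14, 3/14, 1/4, 13/28, 15/28, 6/7, 1]
j=0 picked index 1: u0 ∈ [0, 1/14)
j=1 picked index 3: u0 ∈ [-5/126, 13/126)
j=2 picked index 4: u0 ∈ [-1/126, 1/36)
j=3 picked index 5: u0 ∈ [-1/12, 11/84)
j=4 picked index 5: u0 ∈ [-7/36, 5/252)
j=5 picked index 7: u0 ∈ [-5/252, 19/63)
j=6 picked index 7: u0 ∈ [-11/84, 4/21)
j=7 picked index 7: u0 ∈ [-61/252, 5/63)
j=8 picked index 8: u0 ∈ [-2/63, 1/9)
intersection: [0, 5/252)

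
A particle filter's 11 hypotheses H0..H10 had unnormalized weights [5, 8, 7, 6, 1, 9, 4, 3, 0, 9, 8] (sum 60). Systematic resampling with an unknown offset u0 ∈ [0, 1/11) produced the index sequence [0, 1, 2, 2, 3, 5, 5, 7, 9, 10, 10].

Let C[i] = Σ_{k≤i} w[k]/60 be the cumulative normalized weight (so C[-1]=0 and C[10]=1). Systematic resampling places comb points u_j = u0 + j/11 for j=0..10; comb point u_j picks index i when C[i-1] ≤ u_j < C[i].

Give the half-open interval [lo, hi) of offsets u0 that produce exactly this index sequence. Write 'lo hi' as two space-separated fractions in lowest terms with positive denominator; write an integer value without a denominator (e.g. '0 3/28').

C = [1/12, 13/60, 1/3, 13/30, 9/20, 3/5, 2/3, 43/60, 43/60, 13/15, 1]
j=0 picked index 0: u0 ∈ [0, 1/12)
j=1 picked index 1: u0 ∈ [-1/132, 83/660)
j=2 picked index 2: u0 ∈ [23/660, 5/33)
j=3 picked index 2: u0 ∈ [-37/660, 2/33)
j=4 picked index 3: u0 ∈ [-1/33, 23/330)
j=5 picked index 5: u0 ∈ [-1/220, 8/55)
j=6 picked index 5: u0 ∈ [-21/220, 3/55)
j=7 picked index 7: u0 ∈ [1/33, 53/660)
j=8 picked index 9: u0 ∈ [-7/660, 23/165)
j=9 picked index 10: u0 ∈ [8/165, 2/11)
j=10 picked index 10: u0 ∈ [-7/165, 1/11)
intersection: [8/165, 3/55)

8/165 3/55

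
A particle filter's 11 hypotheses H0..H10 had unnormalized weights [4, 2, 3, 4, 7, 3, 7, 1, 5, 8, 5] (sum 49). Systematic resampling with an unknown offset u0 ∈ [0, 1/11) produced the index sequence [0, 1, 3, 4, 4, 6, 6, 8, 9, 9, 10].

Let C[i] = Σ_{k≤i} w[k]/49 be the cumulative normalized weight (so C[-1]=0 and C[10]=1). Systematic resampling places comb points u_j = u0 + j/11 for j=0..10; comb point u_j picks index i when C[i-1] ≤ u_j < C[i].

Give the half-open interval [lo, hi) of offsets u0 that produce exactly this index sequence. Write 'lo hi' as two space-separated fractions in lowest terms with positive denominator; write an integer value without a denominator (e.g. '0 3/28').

8/539 17/539

C = [4/49, 6/49, 9/49, 13/49, 20/49, 23/49, 30/49, 31/49, 36/49, 44/49, 1]
j=0 picked index 0: u0 ∈ [0, 4/49)
j=1 picked index 1: u0 ∈ [-5/539, 17/539)
j=2 picked index 3: u0 ∈ [1/539, 45/539)
j=3 picked index 4: u0 ∈ [-4/539, 73/539)
j=4 picked index 4: u0 ∈ [-53/539, 24/539)
j=5 picked index 6: u0 ∈ [8/539, 85/539)
j=6 picked index 6: u0 ∈ [-41/539, 36/539)
j=7 picked index 8: u0 ∈ [-2/539, 53/539)
j=8 picked index 9: u0 ∈ [4/539, 92/539)
j=9 picked index 9: u0 ∈ [-45/539, 43/539)
j=10 picked index 10: u0 ∈ [-6/539, 1/11)
intersection: [8/539, 17/539)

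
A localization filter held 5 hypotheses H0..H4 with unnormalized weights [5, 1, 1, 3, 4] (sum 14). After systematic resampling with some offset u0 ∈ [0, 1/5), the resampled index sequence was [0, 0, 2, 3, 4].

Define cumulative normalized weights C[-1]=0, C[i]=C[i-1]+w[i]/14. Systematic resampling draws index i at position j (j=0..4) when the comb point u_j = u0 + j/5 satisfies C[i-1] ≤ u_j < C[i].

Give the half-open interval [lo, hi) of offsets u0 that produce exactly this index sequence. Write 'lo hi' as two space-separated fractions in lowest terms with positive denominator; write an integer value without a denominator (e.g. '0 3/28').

C = [5/14, 3/7, 1/2, 5/7, 1]
j=0 picked index 0: u0 ∈ [0, 5/14)
j=1 picked index 0: u0 ∈ [-1/5, 11/70)
j=2 picked index 2: u0 ∈ [1/35, 1/10)
j=3 picked index 3: u0 ∈ [-1/10, 4/35)
j=4 picked index 4: u0 ∈ [-3/35, 1/5)
intersection: [1/35, 1/10)

1/35 1/10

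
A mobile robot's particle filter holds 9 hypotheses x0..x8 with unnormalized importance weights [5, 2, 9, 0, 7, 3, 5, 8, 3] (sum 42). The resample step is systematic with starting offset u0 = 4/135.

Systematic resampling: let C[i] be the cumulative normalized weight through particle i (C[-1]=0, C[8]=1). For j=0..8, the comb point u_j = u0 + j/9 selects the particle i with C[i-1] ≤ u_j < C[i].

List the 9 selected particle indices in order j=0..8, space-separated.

C = [5/42, 1/6, 8/21, 8/21, 23/42, 13/21, 31/42, 13/14, 1]
j=0: u_0=4/135 ∈ [0, 5/42) → index 0
j=1: u_1=19/135 ∈ [5/42, 1/6) → index 1
j=2: u_2=34/135 ∈ [1/6, 8/21) → index 2
j=3: u_3=49/135 ∈ [1/6, 8/21) → index 2
j=4: u_4=64/135 ∈ [8/21, 23/42) → index 4
j=5: u_5=79/135 ∈ [23/42, 13/21) → index 5
j=6: u_6=94/135 ∈ [13/21, 31/42) → index 6
j=7: u_7=109/135 ∈ [31/42, 13/14) → index 7
j=8: u_8=124/135 ∈ [31/42, 13/14) → index 7

0 1 2 2 4 5 6 7 7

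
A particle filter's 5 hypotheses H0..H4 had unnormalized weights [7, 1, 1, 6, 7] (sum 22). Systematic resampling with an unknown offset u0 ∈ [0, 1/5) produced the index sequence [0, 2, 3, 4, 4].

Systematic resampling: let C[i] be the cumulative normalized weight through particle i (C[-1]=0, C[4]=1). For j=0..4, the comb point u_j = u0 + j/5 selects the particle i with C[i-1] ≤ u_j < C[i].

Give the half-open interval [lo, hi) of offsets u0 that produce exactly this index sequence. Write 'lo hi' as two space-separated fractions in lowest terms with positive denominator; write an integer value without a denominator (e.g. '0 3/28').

9/55 1/5

C = [7/22, 4/11, 9/22, 15/22, 1]
j=0 picked index 0: u0 ∈ [0, 7/22)
j=1 picked index 2: u0 ∈ [9/55, 23/110)
j=2 picked index 3: u0 ∈ [1/110, 31/110)
j=3 picked index 4: u0 ∈ [9/110, 2/5)
j=4 picked index 4: u0 ∈ [-13/110, 1/5)
intersection: [9/55, 1/5)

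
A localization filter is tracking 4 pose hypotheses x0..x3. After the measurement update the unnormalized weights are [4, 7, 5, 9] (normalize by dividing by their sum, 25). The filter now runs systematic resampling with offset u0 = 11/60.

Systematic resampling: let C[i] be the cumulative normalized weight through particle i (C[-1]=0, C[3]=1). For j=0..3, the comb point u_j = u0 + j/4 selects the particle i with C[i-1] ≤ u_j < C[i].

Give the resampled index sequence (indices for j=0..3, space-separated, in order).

1 1 3 3

C = [4/25, 11/25, 16/25, 1]
j=0: u_0=11/60 ∈ [4/25, 11/25) → index 1
j=1: u_1=13/30 ∈ [4/25, 11/25) → index 1
j=2: u_2=41/60 ∈ [16/25, 1) → index 3
j=3: u_3=14/15 ∈ [16/25, 1) → index 3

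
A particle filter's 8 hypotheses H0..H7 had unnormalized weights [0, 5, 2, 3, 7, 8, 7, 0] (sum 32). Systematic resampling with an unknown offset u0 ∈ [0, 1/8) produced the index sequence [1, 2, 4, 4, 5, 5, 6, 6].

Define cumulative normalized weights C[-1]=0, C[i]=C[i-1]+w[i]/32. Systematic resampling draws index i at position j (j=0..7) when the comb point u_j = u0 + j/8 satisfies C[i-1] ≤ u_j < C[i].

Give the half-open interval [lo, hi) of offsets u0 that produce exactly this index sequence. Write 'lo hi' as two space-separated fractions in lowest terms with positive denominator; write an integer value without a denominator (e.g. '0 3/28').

C = [0, 5/32, 7/32, 5/16, 17/32, 25/32, 1, 1]
j=0 picked index 1: u0 ∈ [0, 5/32)
j=1 picked index 2: u0 ∈ [1/32, 3/32)
j=2 picked index 4: u0 ∈ [1/16, 9/32)
j=3 picked index 4: u0 ∈ [-1/16, 5/32)
j=4 picked index 5: u0 ∈ [1/32, 9/32)
j=5 picked index 5: u0 ∈ [-3/32, 5/32)
j=6 picked index 6: u0 ∈ [1/32, 1/4)
j=7 picked index 6: u0 ∈ [-3/32, 1/8)
intersection: [1/16, 3/32)

1/16 3/32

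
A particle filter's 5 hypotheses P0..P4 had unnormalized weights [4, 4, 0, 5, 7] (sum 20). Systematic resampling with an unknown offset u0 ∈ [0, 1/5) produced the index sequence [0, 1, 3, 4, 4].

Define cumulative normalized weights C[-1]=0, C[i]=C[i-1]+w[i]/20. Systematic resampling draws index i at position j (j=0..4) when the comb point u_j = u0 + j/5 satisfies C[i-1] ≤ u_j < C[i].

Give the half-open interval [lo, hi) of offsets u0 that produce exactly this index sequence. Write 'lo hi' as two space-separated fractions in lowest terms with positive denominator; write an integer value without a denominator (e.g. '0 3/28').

C = [1/5, 2/5, 2/5, 13/20, 1]
j=0 picked index 0: u0 ∈ [0, 1/5)
j=1 picked index 1: u0 ∈ [0, 1/5)
j=2 picked index 3: u0 ∈ [0, 1/4)
j=3 picked index 4: u0 ∈ [1/20, 2/5)
j=4 picked index 4: u0 ∈ [-3/20, 1/5)
intersection: [1/20, 1/5)

1/20 1/5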